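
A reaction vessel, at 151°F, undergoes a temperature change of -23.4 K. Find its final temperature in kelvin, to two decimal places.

Initial temperature in Celsius: (151 - 32) × 5/9 = 66.1111°C.
The 23.4 K change is an interval; Kelvin and Celsius degrees are the same size, so ΔC = -23.4°C.
Final Celsius temperature: 66.1111 - 23.4000 = 42.7111°C.
In kelvin: 42.7111 + 273.15 = 315.86 K.

315.86 K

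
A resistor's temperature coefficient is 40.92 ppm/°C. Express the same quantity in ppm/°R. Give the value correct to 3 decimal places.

22.733 ppm/°R

The quantity depends on a temperature interval, so only the ratio of degree sizes applies; the offset between the scales is irrelevant.
A change of 1°R is a change of 5/9°C, so per °R the value is 40.92 × 5/9 = 22.733.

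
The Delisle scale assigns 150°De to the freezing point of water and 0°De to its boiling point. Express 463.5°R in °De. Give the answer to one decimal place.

First in Celsius: (463.5 - 491.67) × 5/9 = -15.6500°C.
Linearly onto the Delisle scale: 150 + (-15.6500 / 100) × (0 - 150) = 173.5°De.

173.5°De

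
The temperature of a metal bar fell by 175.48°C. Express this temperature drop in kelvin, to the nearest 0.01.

Celsius and kelvin degrees are the same size, so the interval is unchanged: 175.48.

175.48 K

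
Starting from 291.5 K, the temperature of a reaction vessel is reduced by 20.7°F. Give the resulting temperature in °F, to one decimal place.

44.3°F

Initial temperature in Celsius: 291.5 - 273.15 = 18.3500°C.
The 20.7°F change is an interval, so only the factor 5/9 applies: -20.7 × 5/9 = -11.5000°C.
Final Celsius temperature: 18.3500 - 11.5000 = 6.8500°C.
In Fahrenheit: 6.8500 × 1.8 + 32 = 44.3°F.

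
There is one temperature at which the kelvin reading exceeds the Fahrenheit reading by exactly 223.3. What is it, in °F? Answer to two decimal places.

Let F be the Fahrenheit reading. The kelvin reading is K = 5/9·F + 255.372.
Require K - F = 223.3: (-4/9)·F + 255.372 = 223.3.
F = (223.3 - 255.372) / (-4/9) = 72.16.

72.16°F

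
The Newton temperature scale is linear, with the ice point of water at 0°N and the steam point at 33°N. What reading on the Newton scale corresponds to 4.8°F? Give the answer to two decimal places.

First in Celsius: (4.8 - 32) × 5/9 = -15.1111°C.
Linearly onto the Newton scale: 0 + (-15.1111 / 100) × (33 - 0) = -4.99°N.

-4.99°N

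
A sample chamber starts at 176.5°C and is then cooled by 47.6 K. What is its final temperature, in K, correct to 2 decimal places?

402.05 K

The 47.6 K change is an interval; Kelvin and Celsius degrees are the same size, so ΔC = -47.6°C.
Final Celsius temperature: 176.5000 - 47.6000 = 128.9000°C.
In kelvin: 128.9000 + 273.15 = 402.05 K.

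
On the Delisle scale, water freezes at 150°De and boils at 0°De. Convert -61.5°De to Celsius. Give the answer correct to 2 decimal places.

Linear interpolation between the fixed points: C = (-61.5 - 150) × 100 / (0 - 150) = 141.0000°C.

141.00°C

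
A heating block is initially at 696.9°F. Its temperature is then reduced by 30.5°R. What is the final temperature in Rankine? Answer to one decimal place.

Initial temperature in Celsius: (696.9 - 32) × 5/9 = 369.3889°C.
The 30.5°R change is an interval, so only the factor 5/9 applies: -30.5 × 5/9 = -16.9444°C.
Final Celsius temperature: 369.3889 - 16.9444 = 352.4444°C.
In Rankine: 352.4444 × 1.8 + 491.67 = 1126.1°R.

1126.1°R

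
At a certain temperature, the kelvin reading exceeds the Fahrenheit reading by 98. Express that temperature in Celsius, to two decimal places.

178.94°C

Let x be the Fahrenheit reading; then the kelvin reading is 5/9·x + 255.372.
(5/9·x + 255.372) - x = 98  ⇒  (-4/9)·x = -157.372  ⇒  x = 354.0875°F.
In Celsius: (354.0875 - 32) × 5/9 = 178.94°C.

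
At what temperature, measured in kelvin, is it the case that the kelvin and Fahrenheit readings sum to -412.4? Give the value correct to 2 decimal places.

Let K be the kelvin reading. The Fahrenheit reading is F = 1.8·K - 459.67.
Require K + F = -412.4: (2.8)·K - 459.67 = -412.4.
K = (-412.4 + 459.67) / (2.8) = 16.88.

16.88 K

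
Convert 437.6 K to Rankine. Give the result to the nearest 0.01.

In Celsius: 437.6 - 273.15 = 164.4500°C.
In Rankine: 164.4500 × 1.8 + 491.67 = 787.68°R.

787.68°R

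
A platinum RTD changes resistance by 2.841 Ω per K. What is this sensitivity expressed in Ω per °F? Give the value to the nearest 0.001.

1.578 Ω per °F

Since only a temperature interval is involved, the additive offset between the scales drops out.
A change of 1°F is a change of 5/9 K, so per °F the value is 2.841 × 5/9 = 1.578.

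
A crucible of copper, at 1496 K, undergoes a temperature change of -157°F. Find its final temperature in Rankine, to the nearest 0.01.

2535.80°R

Initial temperature in Celsius: 1496 - 273.15 = 1222.8500°C.
The 157°F change is an interval, so only the factor 5/9 applies: -157 × 5/9 = -87.2222°C.
Final Celsius temperature: 1222.8500 - 87.2222 = 1135.6278°C.
In Rankine: 1135.6278 × 1.8 + 491.67 = 2535.80°R.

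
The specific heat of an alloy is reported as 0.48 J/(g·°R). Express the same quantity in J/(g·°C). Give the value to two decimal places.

0.86 J/(g·°C)

The quantity depends on a temperature interval, so only the ratio of degree sizes applies; the offset between the scales is irrelevant.
A change of 1°C is a change of 1.8°R, so per °C the value is 0.48 × 1.8 = 0.86.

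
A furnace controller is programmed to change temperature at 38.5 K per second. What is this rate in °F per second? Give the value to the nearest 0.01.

Since only a temperature interval is involved, the additive offset between the scales drops out.
A change of 1 K is a change of 1.8°F, so 38.5 × 1.8 = 69.30.

69.30 °F/second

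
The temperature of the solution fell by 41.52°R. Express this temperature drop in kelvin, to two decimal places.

For a temperature interval the offset drops out; only the factor 5/9 applies.
41.52 × 5/9 = 23.07.

23.07 K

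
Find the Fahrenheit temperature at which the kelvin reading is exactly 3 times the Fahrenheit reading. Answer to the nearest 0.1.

104.5°F

Let F be the Fahrenheit reading. The kelvin reading is K = 5/9·F + 255.372.
Require K = 3·F: 5/9·F + 255.372 = 3·F.
(-22/9)·F = -255.372  ⇒  F = 104.5.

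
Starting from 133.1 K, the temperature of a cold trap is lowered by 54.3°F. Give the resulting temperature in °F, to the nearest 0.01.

Initial temperature in Celsius: 133.1 - 273.15 = -140.0500°C.
The 54.3°F change is an interval, so only the factor 5/9 applies: -54.3 × 5/9 = -30.1667°C.
Final Celsius temperature: -140.0500 - 30.1667 = -170.2167°C.
In Fahrenheit: -170.2167 × 1.8 + 32 = -274.39°F.

-274.39°F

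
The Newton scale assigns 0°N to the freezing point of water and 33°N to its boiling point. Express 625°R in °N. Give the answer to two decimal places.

First in Celsius: (625 - 491.67) × 5/9 = 74.0722°C.
Linearly onto the Newton scale: 0 + (74.0722 / 100) × (33 - 0) = 24.44°N.

24.44°N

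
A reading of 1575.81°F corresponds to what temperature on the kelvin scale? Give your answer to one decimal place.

In Celsius: (1575.81 - 32) × 5/9 = 857.6722°C.
In kelvin: 857.6722 + 273.15 = 1130.8 K.

1130.8 K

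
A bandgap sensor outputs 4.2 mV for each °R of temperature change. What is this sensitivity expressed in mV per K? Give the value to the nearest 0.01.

7.56 mV per K

Since only a temperature interval is involved, the additive offset between the scales drops out.
A change of 1 K is a change of 1.8°R, so per K the value is 4.2 × 1.8 = 7.56.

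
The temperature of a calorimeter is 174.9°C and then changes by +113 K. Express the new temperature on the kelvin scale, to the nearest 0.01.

561.05 K

The 113 K change is an interval; Kelvin and Celsius degrees are the same size, so ΔC = +113°C.
Final Celsius temperature: 174.9000 + 113.0000 = 287.9000°C.
In kelvin: 287.9000 + 273.15 = 561.05 K.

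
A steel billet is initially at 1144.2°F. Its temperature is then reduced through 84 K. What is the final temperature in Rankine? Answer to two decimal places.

Initial temperature in Celsius: (1144.2 - 32) × 5/9 = 617.8889°C.
The 84 K change is an interval; Kelvin and Celsius degrees are the same size, so ΔC = -84°C.
Final Celsius temperature: 617.8889 - 84.0000 = 533.8889°C.
In Rankine: 533.8889 × 1.8 + 491.67 = 1452.67°R.

1452.67°R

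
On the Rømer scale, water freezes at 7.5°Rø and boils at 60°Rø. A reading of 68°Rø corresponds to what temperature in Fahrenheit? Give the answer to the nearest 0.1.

Linear interpolation between the fixed points: C = (68 - 7.5) × 100 / (60 - 7.5) = 115.2381°C.
Then 115.2381 × 1.8 + 32 = 239.4°F.

239.4°F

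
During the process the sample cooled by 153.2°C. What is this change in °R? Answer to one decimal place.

275.8°R

An interval of 1°C corresponds to 1.8°R.
153.2 × 1.8 = 275.8.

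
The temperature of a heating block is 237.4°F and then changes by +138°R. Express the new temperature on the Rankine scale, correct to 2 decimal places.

835.07°R

Initial temperature in Celsius: (237.4 - 32) × 5/9 = 114.1111°C.
The 138°R change is an interval, so only the factor 5/9 applies: +138 × 5/9 = +76.6667°C.
Final Celsius temperature: 114.1111 + 76.6667 = 190.7778°C.
In Rankine: 190.7778 × 1.8 + 491.67 = 835.07°R.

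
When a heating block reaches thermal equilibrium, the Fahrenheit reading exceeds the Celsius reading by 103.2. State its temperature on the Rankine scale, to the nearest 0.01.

651.87°R

Let x be the Fahrenheit reading; then the Celsius reading is 5/9·x - 17.7778.
(5/9·x - 17.7778) - x = -103.2  ⇒  (-4/9)·x = -85.4222  ⇒  x = 192.2000°F.
In Celsius: (192.2 - 32) × 5/9 = 89.0000°C.
In Rankine: 89.0000 × 1.8 + 491.67 = 651.87°R.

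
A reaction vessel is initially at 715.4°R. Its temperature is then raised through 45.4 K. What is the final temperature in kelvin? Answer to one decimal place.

Initial temperature in Celsius: (715.4 - 491.67) × 5/9 = 124.2944°C.
The 45.4 K change is an interval; Kelvin and Celsius degrees are the same size, so ΔC = +45.4°C.
Final Celsius temperature: 124.2944 + 45.4000 = 169.6944°C.
In kelvin: 169.6944 + 273.15 = 442.8 K.

442.8 K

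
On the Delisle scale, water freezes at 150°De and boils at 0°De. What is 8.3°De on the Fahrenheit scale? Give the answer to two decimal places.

202.04°F

Linear interpolation between the fixed points: C = (8.3 - 150) × 100 / (0 - 150) = 94.4667°C.
Then 94.4667 × 1.8 + 32 = 202.04°F.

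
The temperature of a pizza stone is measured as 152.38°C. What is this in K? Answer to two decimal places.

425.53 K

In kelvin: 152.3800 + 273.15 = 425.53 K.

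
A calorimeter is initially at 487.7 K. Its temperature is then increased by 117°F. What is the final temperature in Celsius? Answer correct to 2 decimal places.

279.55°C

Initial temperature in Celsius: 487.7 - 273.15 = 214.5500°C.
The 117°F change is an interval, so only the factor 5/9 applies: +117 × 5/9 = +65.0000°C.
Final Celsius temperature: 214.5500 + 65.0000 = 279.5500°C.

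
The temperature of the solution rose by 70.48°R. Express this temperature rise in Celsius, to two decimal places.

An interval of 1°R corresponds to 5/9°C.
70.48 × 5/9 = 39.16.

39.16°C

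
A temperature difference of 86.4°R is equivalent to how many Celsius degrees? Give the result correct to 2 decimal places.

For a temperature interval the offset drops out; only the factor 5/9 applies.
86.4 × 5/9 = 48.00.

48.00°C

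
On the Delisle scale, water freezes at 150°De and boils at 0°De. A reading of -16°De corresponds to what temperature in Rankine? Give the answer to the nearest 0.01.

690.87°R

Linear interpolation between the fixed points: C = (-16 - 150) × 100 / (0 - 150) = 110.6667°C.
Then 110.6667 × 1.8 + 491.67 = 690.87°R.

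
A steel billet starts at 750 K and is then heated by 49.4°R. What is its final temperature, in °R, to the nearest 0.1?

Initial temperature in Celsius: 750 - 273.15 = 476.8500°C.
The 49.4°R change is an interval, so only the factor 5/9 applies: +49.4 × 5/9 = +27.4444°C.
Final Celsius temperature: 476.8500 + 27.4444 = 504.2944°C.
In Rankine: 504.2944 × 1.8 + 491.67 = 1399.4°R.

1399.4°R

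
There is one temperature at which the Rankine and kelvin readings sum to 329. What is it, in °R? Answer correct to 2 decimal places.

211.50°R

Let R be the Rankine reading. The kelvin reading is K = 5/9·R.
Require R + K = 329: (14/9)·R = 329.
R = (329) / (14/9) = 211.50.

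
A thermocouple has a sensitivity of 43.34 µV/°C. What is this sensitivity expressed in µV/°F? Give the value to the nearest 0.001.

The quantity depends on a temperature interval, so only the ratio of degree sizes applies; the offset between the scales is irrelevant.
A change of 1°F is a change of 5/9°C, so per °F the value is 43.34 × 5/9 = 24.078.

24.078 µV/°F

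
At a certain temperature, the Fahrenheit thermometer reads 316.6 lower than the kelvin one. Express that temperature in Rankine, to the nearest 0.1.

Let x be the kelvin reading; then the Fahrenheit reading is 1.8·x - 459.67.
(1.8·x - 459.67) - x = -316.6  ⇒  (0.8)·x = 143.07  ⇒  x = 178.8375 K.
In Celsius: 178.8375 - 273.15 = -94.3125°C.
In Rankine: -94.3125 × 1.8 + 491.67 = 321.9°R.

321.9°R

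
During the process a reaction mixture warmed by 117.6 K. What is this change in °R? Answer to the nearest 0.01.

211.68°R

Only the scale ratio 1.8 matters for a change in temperature.
117.6 × 1.8 = 211.68.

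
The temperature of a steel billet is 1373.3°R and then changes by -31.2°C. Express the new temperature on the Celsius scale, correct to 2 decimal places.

Initial temperature in Celsius: (1373.3 - 491.67) × 5/9 = 489.7944°C.
Final Celsius temperature: 489.7944 - 31.2000 = 458.5944°C.

458.59°C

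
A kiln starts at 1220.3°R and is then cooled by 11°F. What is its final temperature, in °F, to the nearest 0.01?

749.63°F

Initial temperature in Celsius: (1220.3 - 491.67) × 5/9 = 404.7944°C.
The 11°F change is an interval, so only the factor 5/9 applies: -11 × 5/9 = -6.1111°C.
Final Celsius temperature: 404.7944 - 6.1111 = 398.6833°C.
In Fahrenheit: 398.6833 × 1.8 + 32 = 749.63°F.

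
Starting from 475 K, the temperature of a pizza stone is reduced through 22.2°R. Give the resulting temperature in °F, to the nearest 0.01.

373.13°F

Initial temperature in Celsius: 475 - 273.15 = 201.8500°C.
The 22.2°R change is an interval, so only the factor 5/9 applies: -22.2 × 5/9 = -12.3333°C.
Final Celsius temperature: 201.8500 - 12.3333 = 189.5167°C.
In Fahrenheit: 189.5167 × 1.8 + 32 = 373.13°F.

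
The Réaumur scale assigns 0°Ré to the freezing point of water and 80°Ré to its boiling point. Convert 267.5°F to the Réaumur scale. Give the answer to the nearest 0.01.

104.67°Ré

First in Celsius: (267.5 - 32) × 5/9 = 130.8333°C.
Linearly onto the Réaumur scale: 0 + (130.8333 / 100) × (80 - 0) = 104.67°Ré.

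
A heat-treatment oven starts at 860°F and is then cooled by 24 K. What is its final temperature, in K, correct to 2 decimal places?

709.15 K

Initial temperature in Celsius: (860 - 32) × 5/9 = 460.0000°C.
The 24 K change is an interval; Kelvin and Celsius degrees are the same size, so ΔC = -24°C.
Final Celsius temperature: 460.0000 - 24.0000 = 436.0000°C.
In kelvin: 436.0000 + 273.15 = 709.15 K.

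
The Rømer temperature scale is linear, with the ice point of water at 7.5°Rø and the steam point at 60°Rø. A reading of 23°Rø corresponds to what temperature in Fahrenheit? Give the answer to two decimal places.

85.14°F

Linear interpolation between the fixed points: C = (23 - 7.5) × 100 / (60 - 7.5) = 29.5238°C.
Then 29.5238 × 1.8 + 32 = 85.14°F.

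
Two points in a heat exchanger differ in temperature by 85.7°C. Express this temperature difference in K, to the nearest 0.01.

Celsius and kelvin degrees are the same size, so the interval is unchanged: 85.70.

85.70 K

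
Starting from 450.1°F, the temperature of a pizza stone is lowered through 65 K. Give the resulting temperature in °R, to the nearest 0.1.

792.8°R

Initial temperature in Celsius: (450.1 - 32) × 5/9 = 232.2778°C.
The 65 K change is an interval; Kelvin and Celsius degrees are the same size, so ΔC = -65°C.
Final Celsius temperature: 232.2778 - 65.0000 = 167.2778°C.
In Rankine: 167.2778 × 1.8 + 491.67 = 792.8°R.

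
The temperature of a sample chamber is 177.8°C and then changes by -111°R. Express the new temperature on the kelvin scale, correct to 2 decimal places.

The 111°R change is an interval, so only the factor 5/9 applies: -111 × 5/9 = -61.6667°C.
Final Celsius temperature: 177.8000 - 61.6667 = 116.1333°C.
In kelvin: 116.1333 + 273.15 = 389.28 K.

389.28 K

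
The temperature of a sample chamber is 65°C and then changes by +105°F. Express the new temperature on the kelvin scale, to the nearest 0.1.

396.5 K

The 105°F change is an interval, so only the factor 5/9 applies: +105 × 5/9 = +58.3333°C.
Final Celsius temperature: 65.0000 + 58.3333 = 123.3333°C.
In kelvin: 123.3333 + 273.15 = 396.5 K.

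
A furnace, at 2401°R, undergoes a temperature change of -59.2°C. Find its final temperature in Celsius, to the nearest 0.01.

Initial temperature in Celsius: (2401 - 491.67) × 5/9 = 1060.7389°C.
Final Celsius temperature: 1060.7389 - 59.2000 = 1001.5389°C.

1001.54°C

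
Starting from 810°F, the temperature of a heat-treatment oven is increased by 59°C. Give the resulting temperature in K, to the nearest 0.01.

Initial temperature in Celsius: (810 - 32) × 5/9 = 432.2222°C.
Final Celsius temperature: 432.2222 + 59.0000 = 491.2222°C.
In kelvin: 491.2222 + 273.15 = 764.37 K.

764.37 K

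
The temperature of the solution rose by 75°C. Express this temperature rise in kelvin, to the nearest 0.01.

Celsius and kelvin degrees are the same size, so the interval is unchanged: 75.00.

75.00 K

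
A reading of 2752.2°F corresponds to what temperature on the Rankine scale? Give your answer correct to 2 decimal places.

3211.87°R

In Celsius: (2752.2 - 32) × 5/9 = 1511.2222°C.
In Rankine: 1511.2222 × 1.8 + 491.67 = 3211.87°R.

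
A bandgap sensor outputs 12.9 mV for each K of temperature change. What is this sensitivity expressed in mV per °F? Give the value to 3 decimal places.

The quantity depends on a temperature interval, so only the ratio of degree sizes applies; the offset between the scales is irrelevant.
A change of 1°F is a change of 5/9 K, so per °F the value is 12.9 × 5/9 = 7.167.

7.167 mV per °F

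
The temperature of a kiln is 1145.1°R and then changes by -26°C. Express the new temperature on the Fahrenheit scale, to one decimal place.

Initial temperature in Celsius: (1145.1 - 491.67) × 5/9 = 363.0167°C.
Final Celsius temperature: 363.0167 - 26.0000 = 337.0167°C.
In Fahrenheit: 337.0167 × 1.8 + 32 = 638.6°F.

638.6°F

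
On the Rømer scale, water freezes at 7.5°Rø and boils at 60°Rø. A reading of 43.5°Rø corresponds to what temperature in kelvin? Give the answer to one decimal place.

Linear interpolation between the fixed points: C = (43.5 - 7.5) × 100 / (60 - 7.5) = 68.5714°C.
Then 68.5714 + 273.15 = 341.7 K.

341.7 K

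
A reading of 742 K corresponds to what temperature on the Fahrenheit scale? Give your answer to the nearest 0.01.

In Celsius: 742 - 273.15 = 468.8500°C.
In Fahrenheit: 468.8500 × 1.8 + 32 = 875.93°F.

875.93°F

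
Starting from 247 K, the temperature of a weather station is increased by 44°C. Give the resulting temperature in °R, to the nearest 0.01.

523.80°R

Initial temperature in Celsius: 247 - 273.15 = -26.1500°C.
Final Celsius temperature: -26.1500 + 44.0000 = 17.8500°C.
In Rankine: 17.8500 × 1.8 + 491.67 = 523.80°R.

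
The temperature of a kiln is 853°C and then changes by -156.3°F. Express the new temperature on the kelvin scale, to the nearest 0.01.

1039.32 K

The 156.3°F change is an interval, so only the factor 5/9 applies: -156.3 × 5/9 = -86.8333°C.
Final Celsius temperature: 853.0000 - 86.8333 = 766.1667°C.
In kelvin: 766.1667 + 273.15 = 1039.32 K.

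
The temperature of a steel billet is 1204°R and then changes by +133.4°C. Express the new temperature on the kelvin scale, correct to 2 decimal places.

802.29 K

Initial temperature in Celsius: (1204 - 491.67) × 5/9 = 395.7389°C.
Final Celsius temperature: 395.7389 + 133.4000 = 529.1389°C.
In kelvin: 529.1389 + 273.15 = 802.29 K.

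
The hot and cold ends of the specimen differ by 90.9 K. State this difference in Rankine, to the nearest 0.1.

163.6°R

For a temperature interval the offset drops out; only the factor 1.8 applies.
90.9 × 1.8 = 163.6.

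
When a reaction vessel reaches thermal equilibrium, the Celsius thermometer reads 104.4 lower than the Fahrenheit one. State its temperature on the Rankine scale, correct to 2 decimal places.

Let x be the Fahrenheit reading; then the Celsius reading is 5/9·x - 17.7778.
(5/9·x - 17.7778) - x = -104.4  ⇒  (-4/9)·x = -86.6222  ⇒  x = 194.9000°F.
In Celsius: (194.9 - 32) × 5/9 = 90.5000°C.
In Rankine: 90.5000 × 1.8 + 491.67 = 654.57°R.

654.57°R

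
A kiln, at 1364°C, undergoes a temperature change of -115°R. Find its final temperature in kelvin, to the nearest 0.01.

The 115°R change is an interval, so only the factor 5/9 applies: -115 × 5/9 = -63.8889°C.
Final Celsius temperature: 1364.0000 - 63.8889 = 1300.1111°C.
In kelvin: 1300.1111 + 273.15 = 1573.26 K.

1573.26 K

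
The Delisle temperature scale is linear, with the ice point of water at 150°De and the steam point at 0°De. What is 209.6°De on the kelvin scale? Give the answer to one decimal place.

233.4 K

Linear interpolation between the fixed points: C = (209.6 - 150) × 100 / (0 - 150) = -39.7333°C.
Then -39.7333 + 273.15 = 233.4 K.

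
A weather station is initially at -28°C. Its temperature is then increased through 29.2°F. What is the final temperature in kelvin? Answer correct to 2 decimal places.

The 29.2°F change is an interval, so only the factor 5/9 applies: +29.2 × 5/9 = +16.2222°C.
Final Celsius temperature: -28.0000 + 16.2222 = -11.7778°C.
In kelvin: -11.7778 + 273.15 = 261.37 K.

261.37 K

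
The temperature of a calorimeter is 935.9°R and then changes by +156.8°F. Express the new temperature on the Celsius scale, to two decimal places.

333.91°C

Initial temperature in Celsius: (935.9 - 491.67) × 5/9 = 246.7944°C.
The 156.8°F change is an interval, so only the factor 5/9 applies: +156.8 × 5/9 = +87.1111°C.
Final Celsius temperature: 246.7944 + 87.1111 = 333.9056°C.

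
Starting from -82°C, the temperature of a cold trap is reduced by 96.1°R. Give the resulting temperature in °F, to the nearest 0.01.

The 96.1°R change is an interval, so only the factor 5/9 applies: -96.1 × 5/9 = -53.3889°C.
Final Celsius temperature: -82.0000 - 53.3889 = -135.3889°C.
In Fahrenheit: -135.3889 × 1.8 + 32 = -211.70°F.

-211.70°F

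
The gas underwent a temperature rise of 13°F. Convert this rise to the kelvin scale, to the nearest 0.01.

An interval of 1°F corresponds to 5/9 K.
13 × 5/9 = 7.22.

7.22 K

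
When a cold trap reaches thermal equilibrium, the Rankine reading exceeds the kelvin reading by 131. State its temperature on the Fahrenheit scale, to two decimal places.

-164.92°F

Let x be the Rankine reading; then the kelvin reading is 5/9·x.
(5/9·x) - x = -131  ⇒  (-4/9)·x = -131  ⇒  x = 294.7500°R.
In Celsius: (294.75 - 491.67) × 5/9 = -109.4000°C.
In Fahrenheit: -109.4000 × 1.8 + 32 = -164.92°F.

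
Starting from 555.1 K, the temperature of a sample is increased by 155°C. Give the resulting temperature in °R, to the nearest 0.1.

Initial temperature in Celsius: 555.1 - 273.15 = 281.9500°C.
Final Celsius temperature: 281.9500 + 155.0000 = 436.9500°C.
In Rankine: 436.9500 × 1.8 + 491.67 = 1278.2°R.

1278.2°R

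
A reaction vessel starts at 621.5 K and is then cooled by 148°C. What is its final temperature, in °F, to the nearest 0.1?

392.6°F

Initial temperature in Celsius: 621.5 - 273.15 = 348.3500°C.
Final Celsius temperature: 348.3500 - 148.0000 = 200.3500°C.
In Fahrenheit: 200.3500 × 1.8 + 32 = 392.6°F.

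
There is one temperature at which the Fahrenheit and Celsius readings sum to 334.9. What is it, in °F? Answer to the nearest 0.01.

226.72°F

Let F be the Fahrenheit reading. The Celsius reading is C = 5/9·F - 17.7778.
Require F + C = 334.9: (14/9)·F - 17.7778 = 334.9.
F = (334.9 + 17.7778) / (14/9) = 226.72.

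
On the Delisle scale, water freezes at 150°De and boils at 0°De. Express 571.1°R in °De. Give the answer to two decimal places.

83.81°De

First in Celsius: (571.1 - 491.67) × 5/9 = 44.1278°C.
Linearly onto the Delisle scale: 150 + (44.1278 / 100) × (0 - 150) = 83.81°De.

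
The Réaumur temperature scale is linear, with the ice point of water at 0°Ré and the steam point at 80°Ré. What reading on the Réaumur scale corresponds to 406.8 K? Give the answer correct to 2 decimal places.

106.92°Ré

First in Celsius: 406.8 - 273.15 = 133.6500°C.
Linearly onto the Réaumur scale: 0 + (133.6500 / 100) × (80 - 0) = 106.92°Ré.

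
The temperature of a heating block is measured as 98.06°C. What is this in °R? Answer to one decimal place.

668.2°R

In Rankine: 98.0600 × 1.8 + 491.67 = 668.2°R.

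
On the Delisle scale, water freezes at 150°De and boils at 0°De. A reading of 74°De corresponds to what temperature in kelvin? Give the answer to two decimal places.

Linear interpolation between the fixed points: C = (74 - 150) × 100 / (0 - 150) = 50.6667°C.
Then 50.6667 + 273.15 = 323.82 K.

323.82 K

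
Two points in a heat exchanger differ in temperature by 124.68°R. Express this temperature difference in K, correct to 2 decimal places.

An interval of 1°R corresponds to 5/9 K.
124.68 × 5/9 = 69.27.

69.27 K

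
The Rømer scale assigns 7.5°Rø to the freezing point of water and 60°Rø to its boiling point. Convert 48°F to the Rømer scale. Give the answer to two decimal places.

First in Celsius: (48 - 32) × 5/9 = 8.8889°C.
Linearly onto the Rømer scale: 7.5 + (8.8889 / 100) × (60 - 7.5) = 12.17°Rø.

12.17°Rø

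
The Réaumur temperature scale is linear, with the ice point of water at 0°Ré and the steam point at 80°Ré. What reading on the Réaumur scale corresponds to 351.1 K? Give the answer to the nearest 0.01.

First in Celsius: 351.1 - 273.15 = 77.9500°C.
Linearly onto the Réaumur scale: 0 + (77.9500 / 100) × (80 - 0) = 62.36°Ré.

62.36°Ré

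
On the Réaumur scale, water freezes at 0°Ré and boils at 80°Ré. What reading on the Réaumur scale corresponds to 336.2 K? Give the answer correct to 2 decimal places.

50.44°Ré

First in Celsius: 336.2 - 273.15 = 63.0500°C.
Linearly onto the Réaumur scale: 0 + (63.0500 / 100) × (80 - 0) = 50.44°Ré.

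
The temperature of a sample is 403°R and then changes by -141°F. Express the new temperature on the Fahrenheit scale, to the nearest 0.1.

-197.7°F

Initial temperature in Celsius: (403 - 491.67) × 5/9 = -49.2611°C.
The 141°F change is an interval, so only the factor 5/9 applies: -141 × 5/9 = -78.3333°C.
Final Celsius temperature: -49.2611 - 78.3333 = -127.5944°C.
In Fahrenheit: -127.5944 × 1.8 + 32 = -197.7°F.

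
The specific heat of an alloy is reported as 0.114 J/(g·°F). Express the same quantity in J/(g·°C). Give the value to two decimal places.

0.21 J/(g·°C)

Since only a temperature interval is involved, the additive offset between the scales drops out.
A change of 1°C is a change of 1.8°F, so per °C the value is 0.114 × 1.8 = 0.21.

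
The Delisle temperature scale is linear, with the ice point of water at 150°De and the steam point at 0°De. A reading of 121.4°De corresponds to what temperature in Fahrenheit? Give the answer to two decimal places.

Linear interpolation between the fixed points: C = (121.4 - 150) × 100 / (0 - 150) = 19.0667°C.
Then 19.0667 × 1.8 + 32 = 66.32°F.

66.32°F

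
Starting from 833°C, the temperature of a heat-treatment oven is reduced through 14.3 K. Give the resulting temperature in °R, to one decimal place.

1965.3°R

The 14.3 K change is an interval; Kelvin and Celsius degrees are the same size, so ΔC = -14.3°C.
Final Celsius temperature: 833.0000 - 14.3000 = 818.7000°C.
In Rankine: 818.7000 × 1.8 + 491.67 = 1965.3°R.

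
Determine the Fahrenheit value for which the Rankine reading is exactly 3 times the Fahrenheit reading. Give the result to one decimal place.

Let F be the Fahrenheit reading. The Rankine reading is R = 1·F + 459.67.
Require R = 3·F: 1·F + 459.67 = 3·F.
(-2)·F = -459.67  ⇒  F = 229.8.

229.8°F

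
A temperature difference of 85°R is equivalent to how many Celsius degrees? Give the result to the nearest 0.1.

47.2°C

Only the scale ratio 5/9 matters for a change in temperature.
85 × 5/9 = 47.2.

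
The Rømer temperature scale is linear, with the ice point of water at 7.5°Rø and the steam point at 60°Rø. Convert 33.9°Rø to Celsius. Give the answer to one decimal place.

Linear interpolation between the fixed points: C = (33.9 - 7.5) × 100 / (60 - 7.5) = 50.2857°C.

50.3°C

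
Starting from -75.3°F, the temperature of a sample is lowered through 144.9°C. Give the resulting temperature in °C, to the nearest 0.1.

-204.5°C

Initial temperature in Celsius: (-75.3 - 32) × 5/9 = -59.6111°C.
Final Celsius temperature: -59.6111 - 144.9000 = -204.5111°C.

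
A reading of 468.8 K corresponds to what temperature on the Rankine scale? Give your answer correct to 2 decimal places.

In Celsius: 468.8 - 273.15 = 195.6500°C.
In Rankine: 195.6500 × 1.8 + 491.67 = 843.84°R.

843.84°R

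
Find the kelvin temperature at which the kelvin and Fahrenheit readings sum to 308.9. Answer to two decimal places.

Let K be the kelvin reading. The Fahrenheit reading is F = 1.8·K - 459.67.
Require K + F = 308.9: (2.8)·K - 459.67 = 308.9.
K = (308.9 + 459.67) / (2.8) = 274.49.

274.49 K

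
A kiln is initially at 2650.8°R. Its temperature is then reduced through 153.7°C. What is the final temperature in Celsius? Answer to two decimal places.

Initial temperature in Celsius: (2650.8 - 491.67) × 5/9 = 1199.5167°C.
Final Celsius temperature: 1199.5167 - 153.7000 = 1045.8167°C.

1045.82°C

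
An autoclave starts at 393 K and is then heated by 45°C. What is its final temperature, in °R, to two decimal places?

788.40°R

Initial temperature in Celsius: 393 - 273.15 = 119.8500°C.
Final Celsius temperature: 119.8500 + 45.0000 = 164.8500°C.
In Rankine: 164.8500 × 1.8 + 491.67 = 788.40°R.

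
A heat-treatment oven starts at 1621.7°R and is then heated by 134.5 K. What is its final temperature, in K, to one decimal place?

Initial temperature in Celsius: (1621.7 - 491.67) × 5/9 = 627.7944°C.
The 134.5 K change is an interval; Kelvin and Celsius degrees are the same size, so ΔC = +134.5°C.
Final Celsius temperature: 627.7944 + 134.5000 = 762.2944°C.
In kelvin: 762.2944 + 273.15 = 1035.4 K.

1035.4 K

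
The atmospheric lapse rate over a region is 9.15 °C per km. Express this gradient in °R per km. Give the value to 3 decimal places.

The quantity depends on a temperature interval, so only the ratio of degree sizes applies; the offset between the scales is irrelevant.
A change of 1°C is a change of 1.8°R, so 9.15 × 1.8 = 16.470.

16.470 °R/km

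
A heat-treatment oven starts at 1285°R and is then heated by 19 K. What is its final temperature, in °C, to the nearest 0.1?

Initial temperature in Celsius: (1285 - 491.67) × 5/9 = 440.7389°C.
The 19 K change is an interval; Kelvin and Celsius degrees are the same size, so ΔC = +19°C.
Final Celsius temperature: 440.7389 + 19.0000 = 459.7389°C.

459.7°C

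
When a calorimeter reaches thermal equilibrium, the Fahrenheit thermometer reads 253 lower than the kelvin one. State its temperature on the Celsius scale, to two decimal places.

-14.81°C

Let x be the kelvin reading; then the Fahrenheit reading is 1.8·x - 459.67.
(1.8·x - 459.67) - x = -253  ⇒  (0.8)·x = 206.67  ⇒  x = 258.3375 K.
In Celsius: 258.3375 - 273.15 = -14.81°C.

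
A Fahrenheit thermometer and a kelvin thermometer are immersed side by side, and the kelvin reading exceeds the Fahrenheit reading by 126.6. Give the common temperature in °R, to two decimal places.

Let x be the Fahrenheit reading; then the kelvin reading is 5/9·x + 255.372.
(5/9·x + 255.372) - x = 126.6  ⇒  (-4/9)·x = -128.772  ⇒  x = 289.7375°F.
In Celsius: (289.7375 - 32) × 5/9 = 143.1875°C.
In Rankine: 143.1875 × 1.8 + 491.67 = 749.41°R.

749.41°R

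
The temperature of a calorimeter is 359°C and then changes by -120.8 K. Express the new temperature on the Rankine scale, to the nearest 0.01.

920.43°R

The 120.8 K change is an interval; Kelvin and Celsius degrees are the same size, so ΔC = -120.8°C.
Final Celsius temperature: 359.0000 - 120.8000 = 238.2000°C.
In Rankine: 238.2000 × 1.8 + 491.67 = 920.43°R.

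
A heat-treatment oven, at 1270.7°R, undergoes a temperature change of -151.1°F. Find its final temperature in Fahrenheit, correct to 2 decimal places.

659.93°F

Initial temperature in Celsius: (1270.7 - 491.67) × 5/9 = 432.7944°C.
The 151.1°F change is an interval, so only the factor 5/9 applies: -151.1 × 5/9 = -83.9444°C.
Final Celsius temperature: 432.7944 - 83.9444 = 348.8500°C.
In Fahrenheit: 348.8500 × 1.8 + 32 = 659.93°F.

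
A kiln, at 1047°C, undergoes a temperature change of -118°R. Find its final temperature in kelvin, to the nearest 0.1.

1254.6 K

The 118°R change is an interval, so only the factor 5/9 applies: -118 × 5/9 = -65.5556°C.
Final Celsius temperature: 1047.0000 - 65.5556 = 981.4444°C.
In kelvin: 981.4444 + 273.15 = 1254.6 K.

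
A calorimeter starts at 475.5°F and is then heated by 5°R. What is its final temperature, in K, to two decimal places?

Initial temperature in Celsius: (475.5 - 32) × 5/9 = 246.3889°C.
The 5°R change is an interval, so only the factor 5/9 applies: +5 × 5/9 = +2.7778°C.
Final Celsius temperature: 246.3889 + 2.7778 = 249.1667°C.
In kelvin: 249.1667 + 273.15 = 522.32 K.

522.32 K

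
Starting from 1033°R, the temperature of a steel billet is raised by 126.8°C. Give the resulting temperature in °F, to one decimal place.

801.6°F

Initial temperature in Celsius: (1033 - 491.67) × 5/9 = 300.7389°C.
Final Celsius temperature: 300.7389 + 126.8000 = 427.5389°C.
In Fahrenheit: 427.5389 × 1.8 + 32 = 801.6°F.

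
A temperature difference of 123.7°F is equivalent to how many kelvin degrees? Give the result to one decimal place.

68.7 K

An interval of 1°F corresponds to 5/9 K.
123.7 × 5/9 = 68.7.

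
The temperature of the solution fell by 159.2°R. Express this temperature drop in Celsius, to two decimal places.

88.44°C

Only the scale ratio 5/9 matters for a change in temperature.
159.2 × 5/9 = 88.44.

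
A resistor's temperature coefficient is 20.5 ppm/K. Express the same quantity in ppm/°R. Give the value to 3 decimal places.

Since only a temperature interval is involved, the additive offset between the scales drops out.
A change of 1°R is a change of 5/9 K, so per °R the value is 20.5 × 5/9 = 11.389.

11.389 ppm/°R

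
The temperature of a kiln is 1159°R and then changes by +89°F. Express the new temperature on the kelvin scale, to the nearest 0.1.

693.3 K

Initial temperature in Celsius: (1159 - 491.67) × 5/9 = 370.7389°C.
The 89°F change is an interval, so only the factor 5/9 applies: +89 × 5/9 = +49.4444°C.
Final Celsius temperature: 370.7389 + 49.4444 = 420.1833°C.
In kelvin: 420.1833 + 273.15 = 693.3 K.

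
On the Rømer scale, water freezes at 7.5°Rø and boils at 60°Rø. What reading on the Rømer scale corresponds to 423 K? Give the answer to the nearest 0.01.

86.17°Rø

First in Celsius: 423 - 273.15 = 149.8500°C.
Linearly onto the Rømer scale: 7.5 + (149.8500 / 100) × (60 - 7.5) = 86.17°Rø.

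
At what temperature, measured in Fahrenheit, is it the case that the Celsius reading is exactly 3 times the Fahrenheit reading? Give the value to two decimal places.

-7.27°F

Let F be the Fahrenheit reading. The Celsius reading is C = 5/9·F - 17.7778.
Require C = 3·F: 5/9·F - 17.7778 = 3·F.
(-22/9)·F = 17.7778  ⇒  F = -7.27.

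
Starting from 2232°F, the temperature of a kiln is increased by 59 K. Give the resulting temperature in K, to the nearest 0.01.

1554.37 K

Initial temperature in Celsius: (2232 - 32) × 5/9 = 1222.2222°C.
The 59 K change is an interval; Kelvin and Celsius degrees are the same size, so ΔC = +59°C.
Final Celsius temperature: 1222.2222 + 59.0000 = 1281.2222°C.
In kelvin: 1281.2222 + 273.15 = 1554.37 K.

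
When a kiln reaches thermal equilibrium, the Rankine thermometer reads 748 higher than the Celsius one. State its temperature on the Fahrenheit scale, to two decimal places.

608.74°F

Let x be the Celsius reading; then the Rankine reading is 1.8·x + 491.67.
(1.8·x + 491.67) - x = 748  ⇒  (0.8)·x = 256.33  ⇒  x = 320.4125°C.
In Fahrenheit: 320.4125 × 1.8 + 32 = 608.74°F.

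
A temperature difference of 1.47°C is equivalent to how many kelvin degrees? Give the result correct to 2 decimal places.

Celsius and kelvin degrees are the same size, so the interval is unchanged: 1.47.

1.47 K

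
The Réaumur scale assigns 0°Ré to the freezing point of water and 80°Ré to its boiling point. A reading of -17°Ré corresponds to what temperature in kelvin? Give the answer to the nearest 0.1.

251.9 K

Linear interpolation between the fixed points: C = (-17 - 0) × 100 / (80 - 0) = -21.2500°C.
Then -21.2500 + 273.15 = 251.9 K.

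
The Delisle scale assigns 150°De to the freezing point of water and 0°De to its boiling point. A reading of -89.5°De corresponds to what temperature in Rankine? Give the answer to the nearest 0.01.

Linear interpolation between the fixed points: C = (-89.5 - 150) × 100 / (0 - 150) = 159.6667°C.
Then 159.6667 × 1.8 + 491.67 = 779.07°R.

779.07°R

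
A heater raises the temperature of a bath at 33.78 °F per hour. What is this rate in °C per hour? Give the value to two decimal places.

18.77 °C/hour

The quantity depends on a temperature interval, so only the ratio of degree sizes applies; the offset between the scales is irrelevant.
A change of 1°F is a change of 5/9°C, so 33.78 × 5/9 = 18.77.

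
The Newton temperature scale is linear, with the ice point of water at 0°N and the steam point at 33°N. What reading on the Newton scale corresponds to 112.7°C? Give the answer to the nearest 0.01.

Linearly onto the Newton scale: 0 + (112.7000 / 100) × (33 - 0) = 37.19°N.

37.19°N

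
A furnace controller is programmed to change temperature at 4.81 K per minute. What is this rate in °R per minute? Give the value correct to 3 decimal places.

The quantity depends on a temperature interval, so only the ratio of degree sizes applies; the offset between the scales is irrelevant.
A change of 1 K is a change of 1.8°R, so 4.81 × 1.8 = 8.658.

8.658 °R/minute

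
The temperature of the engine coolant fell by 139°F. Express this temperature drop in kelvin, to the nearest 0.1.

77.2 K

An interval of 1°F corresponds to 5/9 K.
139 × 5/9 = 77.2.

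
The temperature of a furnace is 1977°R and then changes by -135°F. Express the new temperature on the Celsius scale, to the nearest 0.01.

750.18°C

Initial temperature in Celsius: (1977 - 491.67) × 5/9 = 825.1833°C.
The 135°F change is an interval, so only the factor 5/9 applies: -135 × 5/9 = -75.0000°C.
Final Celsius temperature: 825.1833 - 75.0000 = 750.1833°C.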